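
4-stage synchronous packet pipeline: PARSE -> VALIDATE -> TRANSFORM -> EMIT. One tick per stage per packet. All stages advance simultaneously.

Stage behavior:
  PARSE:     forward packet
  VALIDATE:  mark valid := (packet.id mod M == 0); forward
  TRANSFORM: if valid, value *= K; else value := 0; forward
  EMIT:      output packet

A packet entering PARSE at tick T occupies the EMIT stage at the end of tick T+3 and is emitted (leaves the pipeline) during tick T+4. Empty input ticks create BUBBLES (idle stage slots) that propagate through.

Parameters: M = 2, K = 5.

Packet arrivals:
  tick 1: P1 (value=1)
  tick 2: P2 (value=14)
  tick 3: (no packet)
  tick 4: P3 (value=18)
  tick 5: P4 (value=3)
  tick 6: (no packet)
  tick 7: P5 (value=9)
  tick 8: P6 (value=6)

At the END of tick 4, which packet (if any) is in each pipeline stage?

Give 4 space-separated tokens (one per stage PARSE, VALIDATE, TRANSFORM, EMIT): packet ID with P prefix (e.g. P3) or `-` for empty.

Answer: P3 - P2 P1

Derivation:
Tick 1: [PARSE:P1(v=1,ok=F), VALIDATE:-, TRANSFORM:-, EMIT:-] out:-; in:P1
Tick 2: [PARSE:P2(v=14,ok=F), VALIDATE:P1(v=1,ok=F), TRANSFORM:-, EMIT:-] out:-; in:P2
Tick 3: [PARSE:-, VALIDATE:P2(v=14,ok=T), TRANSFORM:P1(v=0,ok=F), EMIT:-] out:-; in:-
Tick 4: [PARSE:P3(v=18,ok=F), VALIDATE:-, TRANSFORM:P2(v=70,ok=T), EMIT:P1(v=0,ok=F)] out:-; in:P3
At end of tick 4: ['P3', '-', 'P2', 'P1']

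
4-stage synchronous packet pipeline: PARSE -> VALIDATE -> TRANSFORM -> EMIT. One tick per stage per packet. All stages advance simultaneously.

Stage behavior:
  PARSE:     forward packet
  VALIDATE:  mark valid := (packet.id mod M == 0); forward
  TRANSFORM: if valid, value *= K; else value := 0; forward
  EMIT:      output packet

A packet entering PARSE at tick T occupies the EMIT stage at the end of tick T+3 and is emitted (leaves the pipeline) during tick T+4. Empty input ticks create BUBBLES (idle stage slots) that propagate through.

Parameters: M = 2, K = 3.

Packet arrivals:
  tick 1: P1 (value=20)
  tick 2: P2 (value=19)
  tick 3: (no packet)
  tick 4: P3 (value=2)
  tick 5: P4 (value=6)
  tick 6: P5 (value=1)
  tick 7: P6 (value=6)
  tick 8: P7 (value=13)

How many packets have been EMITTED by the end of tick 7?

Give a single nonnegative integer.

Answer: 2

Derivation:
Tick 1: [PARSE:P1(v=20,ok=F), VALIDATE:-, TRANSFORM:-, EMIT:-] out:-; in:P1
Tick 2: [PARSE:P2(v=19,ok=F), VALIDATE:P1(v=20,ok=F), TRANSFORM:-, EMIT:-] out:-; in:P2
Tick 3: [PARSE:-, VALIDATE:P2(v=19,ok=T), TRANSFORM:P1(v=0,ok=F), EMIT:-] out:-; in:-
Tick 4: [PARSE:P3(v=2,ok=F), VALIDATE:-, TRANSFORM:P2(v=57,ok=T), EMIT:P1(v=0,ok=F)] out:-; in:P3
Tick 5: [PARSE:P4(v=6,ok=F), VALIDATE:P3(v=2,ok=F), TRANSFORM:-, EMIT:P2(v=57,ok=T)] out:P1(v=0); in:P4
Tick 6: [PARSE:P5(v=1,ok=F), VALIDATE:P4(v=6,ok=T), TRANSFORM:P3(v=0,ok=F), EMIT:-] out:P2(v=57); in:P5
Tick 7: [PARSE:P6(v=6,ok=F), VALIDATE:P5(v=1,ok=F), TRANSFORM:P4(v=18,ok=T), EMIT:P3(v=0,ok=F)] out:-; in:P6
Emitted by tick 7: ['P1', 'P2']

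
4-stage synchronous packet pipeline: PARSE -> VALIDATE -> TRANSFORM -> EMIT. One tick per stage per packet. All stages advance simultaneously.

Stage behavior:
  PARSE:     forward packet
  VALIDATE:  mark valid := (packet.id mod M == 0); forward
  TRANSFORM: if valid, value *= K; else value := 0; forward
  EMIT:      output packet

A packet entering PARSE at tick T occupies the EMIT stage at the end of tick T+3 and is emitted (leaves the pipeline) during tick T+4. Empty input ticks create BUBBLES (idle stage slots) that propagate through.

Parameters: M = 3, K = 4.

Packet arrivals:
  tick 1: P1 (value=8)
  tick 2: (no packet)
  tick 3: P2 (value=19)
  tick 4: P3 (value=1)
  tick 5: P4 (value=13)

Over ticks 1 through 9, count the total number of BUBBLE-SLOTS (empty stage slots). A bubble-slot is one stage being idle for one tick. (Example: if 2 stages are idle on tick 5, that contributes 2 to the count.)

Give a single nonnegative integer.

Answer: 20

Derivation:
Tick 1: [PARSE:P1(v=8,ok=F), VALIDATE:-, TRANSFORM:-, EMIT:-] out:-; bubbles=3
Tick 2: [PARSE:-, VALIDATE:P1(v=8,ok=F), TRANSFORM:-, EMIT:-] out:-; bubbles=3
Tick 3: [PARSE:P2(v=19,ok=F), VALIDATE:-, TRANSFORM:P1(v=0,ok=F), EMIT:-] out:-; bubbles=2
Tick 4: [PARSE:P3(v=1,ok=F), VALIDATE:P2(v=19,ok=F), TRANSFORM:-, EMIT:P1(v=0,ok=F)] out:-; bubbles=1
Tick 5: [PARSE:P4(v=13,ok=F), VALIDATE:P3(v=1,ok=T), TRANSFORM:P2(v=0,ok=F), EMIT:-] out:P1(v=0); bubbles=1
Tick 6: [PARSE:-, VALIDATE:P4(v=13,ok=F), TRANSFORM:P3(v=4,ok=T), EMIT:P2(v=0,ok=F)] out:-; bubbles=1
Tick 7: [PARSE:-, VALIDATE:-, TRANSFORM:P4(v=0,ok=F), EMIT:P3(v=4,ok=T)] out:P2(v=0); bubbles=2
Tick 8: [PARSE:-, VALIDATE:-, TRANSFORM:-, EMIT:P4(v=0,ok=F)] out:P3(v=4); bubbles=3
Tick 9: [PARSE:-, VALIDATE:-, TRANSFORM:-, EMIT:-] out:P4(v=0); bubbles=4
Total bubble-slots: 20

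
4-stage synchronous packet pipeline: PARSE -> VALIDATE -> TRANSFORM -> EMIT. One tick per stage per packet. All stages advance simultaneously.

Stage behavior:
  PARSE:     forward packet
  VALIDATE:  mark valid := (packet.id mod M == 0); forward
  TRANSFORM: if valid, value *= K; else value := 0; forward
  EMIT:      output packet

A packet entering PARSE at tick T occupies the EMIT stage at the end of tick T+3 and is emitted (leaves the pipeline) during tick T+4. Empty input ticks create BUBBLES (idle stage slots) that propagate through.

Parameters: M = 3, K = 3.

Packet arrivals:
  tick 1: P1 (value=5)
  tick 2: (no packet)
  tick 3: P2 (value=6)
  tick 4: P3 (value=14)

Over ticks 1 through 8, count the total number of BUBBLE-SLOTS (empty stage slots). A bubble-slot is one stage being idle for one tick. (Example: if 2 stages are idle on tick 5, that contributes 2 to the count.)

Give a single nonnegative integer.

Tick 1: [PARSE:P1(v=5,ok=F), VALIDATE:-, TRANSFORM:-, EMIT:-] out:-; bubbles=3
Tick 2: [PARSE:-, VALIDATE:P1(v=5,ok=F), TRANSFORM:-, EMIT:-] out:-; bubbles=3
Tick 3: [PARSE:P2(v=6,ok=F), VALIDATE:-, TRANSFORM:P1(v=0,ok=F), EMIT:-] out:-; bubbles=2
Tick 4: [PARSE:P3(v=14,ok=F), VALIDATE:P2(v=6,ok=F), TRANSFORM:-, EMIT:P1(v=0,ok=F)] out:-; bubbles=1
Tick 5: [PARSE:-, VALIDATE:P3(v=14,ok=T), TRANSFORM:P2(v=0,ok=F), EMIT:-] out:P1(v=0); bubbles=2
Tick 6: [PARSE:-, VALIDATE:-, TRANSFORM:P3(v=42,ok=T), EMIT:P2(v=0,ok=F)] out:-; bubbles=2
Tick 7: [PARSE:-, VALIDATE:-, TRANSFORM:-, EMIT:P3(v=42,ok=T)] out:P2(v=0); bubbles=3
Tick 8: [PARSE:-, VALIDATE:-, TRANSFORM:-, EMIT:-] out:P3(v=42); bubbles=4
Total bubble-slots: 20

Answer: 20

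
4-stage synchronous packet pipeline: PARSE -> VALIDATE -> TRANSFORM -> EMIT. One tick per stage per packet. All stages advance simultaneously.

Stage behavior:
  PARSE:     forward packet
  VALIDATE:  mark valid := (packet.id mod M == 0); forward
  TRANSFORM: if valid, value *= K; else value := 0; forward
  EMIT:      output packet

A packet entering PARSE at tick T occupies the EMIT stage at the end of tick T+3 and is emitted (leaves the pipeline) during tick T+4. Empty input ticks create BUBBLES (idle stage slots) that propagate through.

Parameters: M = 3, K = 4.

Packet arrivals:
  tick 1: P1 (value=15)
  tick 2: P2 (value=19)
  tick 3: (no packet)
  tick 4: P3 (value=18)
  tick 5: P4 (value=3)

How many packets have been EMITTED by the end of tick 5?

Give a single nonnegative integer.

Answer: 1

Derivation:
Tick 1: [PARSE:P1(v=15,ok=F), VALIDATE:-, TRANSFORM:-, EMIT:-] out:-; in:P1
Tick 2: [PARSE:P2(v=19,ok=F), VALIDATE:P1(v=15,ok=F), TRANSFORM:-, EMIT:-] out:-; in:P2
Tick 3: [PARSE:-, VALIDATE:P2(v=19,ok=F), TRANSFORM:P1(v=0,ok=F), EMIT:-] out:-; in:-
Tick 4: [PARSE:P3(v=18,ok=F), VALIDATE:-, TRANSFORM:P2(v=0,ok=F), EMIT:P1(v=0,ok=F)] out:-; in:P3
Tick 5: [PARSE:P4(v=3,ok=F), VALIDATE:P3(v=18,ok=T), TRANSFORM:-, EMIT:P2(v=0,ok=F)] out:P1(v=0); in:P4
Emitted by tick 5: ['P1']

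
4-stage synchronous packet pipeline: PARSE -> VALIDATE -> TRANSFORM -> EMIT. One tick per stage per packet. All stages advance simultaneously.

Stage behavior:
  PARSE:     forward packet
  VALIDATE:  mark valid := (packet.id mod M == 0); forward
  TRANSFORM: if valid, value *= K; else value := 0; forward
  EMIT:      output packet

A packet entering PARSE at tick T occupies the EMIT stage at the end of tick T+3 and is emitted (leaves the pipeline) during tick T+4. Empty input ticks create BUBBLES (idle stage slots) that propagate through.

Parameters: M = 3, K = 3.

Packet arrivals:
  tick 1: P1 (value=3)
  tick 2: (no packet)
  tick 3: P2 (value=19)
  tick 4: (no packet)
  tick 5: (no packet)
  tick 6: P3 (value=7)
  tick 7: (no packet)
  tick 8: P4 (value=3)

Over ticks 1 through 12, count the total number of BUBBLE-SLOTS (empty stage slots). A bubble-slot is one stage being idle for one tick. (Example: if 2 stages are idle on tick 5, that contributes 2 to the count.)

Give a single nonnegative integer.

Tick 1: [PARSE:P1(v=3,ok=F), VALIDATE:-, TRANSFORM:-, EMIT:-] out:-; bubbles=3
Tick 2: [PARSE:-, VALIDATE:P1(v=3,ok=F), TRANSFORM:-, EMIT:-] out:-; bubbles=3
Tick 3: [PARSE:P2(v=19,ok=F), VALIDATE:-, TRANSFORM:P1(v=0,ok=F), EMIT:-] out:-; bubbles=2
Tick 4: [PARSE:-, VALIDATE:P2(v=19,ok=F), TRANSFORM:-, EMIT:P1(v=0,ok=F)] out:-; bubbles=2
Tick 5: [PARSE:-, VALIDATE:-, TRANSFORM:P2(v=0,ok=F), EMIT:-] out:P1(v=0); bubbles=3
Tick 6: [PARSE:P3(v=7,ok=F), VALIDATE:-, TRANSFORM:-, EMIT:P2(v=0,ok=F)] out:-; bubbles=2
Tick 7: [PARSE:-, VALIDATE:P3(v=7,ok=T), TRANSFORM:-, EMIT:-] out:P2(v=0); bubbles=3
Tick 8: [PARSE:P4(v=3,ok=F), VALIDATE:-, TRANSFORM:P3(v=21,ok=T), EMIT:-] out:-; bubbles=2
Tick 9: [PARSE:-, VALIDATE:P4(v=3,ok=F), TRANSFORM:-, EMIT:P3(v=21,ok=T)] out:-; bubbles=2
Tick 10: [PARSE:-, VALIDATE:-, TRANSFORM:P4(v=0,ok=F), EMIT:-] out:P3(v=21); bubbles=3
Tick 11: [PARSE:-, VALIDATE:-, TRANSFORM:-, EMIT:P4(v=0,ok=F)] out:-; bubbles=3
Tick 12: [PARSE:-, VALIDATE:-, TRANSFORM:-, EMIT:-] out:P4(v=0); bubbles=4
Total bubble-slots: 32

Answer: 32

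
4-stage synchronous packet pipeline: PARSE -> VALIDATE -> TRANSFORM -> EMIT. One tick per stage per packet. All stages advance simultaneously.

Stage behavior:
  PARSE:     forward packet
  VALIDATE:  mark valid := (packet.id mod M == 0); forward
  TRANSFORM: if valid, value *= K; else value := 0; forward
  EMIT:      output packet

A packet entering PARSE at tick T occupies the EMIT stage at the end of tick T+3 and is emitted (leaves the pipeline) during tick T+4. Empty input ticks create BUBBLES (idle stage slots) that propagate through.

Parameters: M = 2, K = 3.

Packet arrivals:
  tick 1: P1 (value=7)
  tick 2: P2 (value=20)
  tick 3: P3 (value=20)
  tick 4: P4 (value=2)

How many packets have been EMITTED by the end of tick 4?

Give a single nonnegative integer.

Tick 1: [PARSE:P1(v=7,ok=F), VALIDATE:-, TRANSFORM:-, EMIT:-] out:-; in:P1
Tick 2: [PARSE:P2(v=20,ok=F), VALIDATE:P1(v=7,ok=F), TRANSFORM:-, EMIT:-] out:-; in:P2
Tick 3: [PARSE:P3(v=20,ok=F), VALIDATE:P2(v=20,ok=T), TRANSFORM:P1(v=0,ok=F), EMIT:-] out:-; in:P3
Tick 4: [PARSE:P4(v=2,ok=F), VALIDATE:P3(v=20,ok=F), TRANSFORM:P2(v=60,ok=T), EMIT:P1(v=0,ok=F)] out:-; in:P4
Emitted by tick 4: []

Answer: 0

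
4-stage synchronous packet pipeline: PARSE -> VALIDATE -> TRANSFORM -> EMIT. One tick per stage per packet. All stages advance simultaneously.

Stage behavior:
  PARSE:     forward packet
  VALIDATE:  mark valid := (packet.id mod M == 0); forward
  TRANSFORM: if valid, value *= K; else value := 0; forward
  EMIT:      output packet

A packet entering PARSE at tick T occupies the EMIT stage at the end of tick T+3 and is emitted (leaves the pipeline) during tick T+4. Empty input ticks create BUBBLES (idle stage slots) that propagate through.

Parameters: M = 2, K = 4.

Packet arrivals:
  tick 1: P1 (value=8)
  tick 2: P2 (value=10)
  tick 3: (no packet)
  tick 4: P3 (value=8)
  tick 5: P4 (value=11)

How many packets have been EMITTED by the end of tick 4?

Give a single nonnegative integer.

Tick 1: [PARSE:P1(v=8,ok=F), VALIDATE:-, TRANSFORM:-, EMIT:-] out:-; in:P1
Tick 2: [PARSE:P2(v=10,ok=F), VALIDATE:P1(v=8,ok=F), TRANSFORM:-, EMIT:-] out:-; in:P2
Tick 3: [PARSE:-, VALIDATE:P2(v=10,ok=T), TRANSFORM:P1(v=0,ok=F), EMIT:-] out:-; in:-
Tick 4: [PARSE:P3(v=8,ok=F), VALIDATE:-, TRANSFORM:P2(v=40,ok=T), EMIT:P1(v=0,ok=F)] out:-; in:P3
Emitted by tick 4: []

Answer: 0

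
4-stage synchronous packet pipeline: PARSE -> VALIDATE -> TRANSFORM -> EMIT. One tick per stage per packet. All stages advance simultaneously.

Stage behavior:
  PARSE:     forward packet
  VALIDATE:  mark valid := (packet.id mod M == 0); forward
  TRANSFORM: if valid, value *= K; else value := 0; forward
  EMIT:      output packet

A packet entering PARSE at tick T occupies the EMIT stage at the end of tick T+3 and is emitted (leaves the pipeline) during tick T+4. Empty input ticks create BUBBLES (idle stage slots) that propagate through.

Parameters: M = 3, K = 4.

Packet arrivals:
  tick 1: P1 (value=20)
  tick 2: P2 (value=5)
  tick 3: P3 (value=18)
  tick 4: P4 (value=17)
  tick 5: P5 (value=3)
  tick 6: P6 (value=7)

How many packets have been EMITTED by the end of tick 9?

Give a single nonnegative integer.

Answer: 5

Derivation:
Tick 1: [PARSE:P1(v=20,ok=F), VALIDATE:-, TRANSFORM:-, EMIT:-] out:-; in:P1
Tick 2: [PARSE:P2(v=5,ok=F), VALIDATE:P1(v=20,ok=F), TRANSFORM:-, EMIT:-] out:-; in:P2
Tick 3: [PARSE:P3(v=18,ok=F), VALIDATE:P2(v=5,ok=F), TRANSFORM:P1(v=0,ok=F), EMIT:-] out:-; in:P3
Tick 4: [PARSE:P4(v=17,ok=F), VALIDATE:P3(v=18,ok=T), TRANSFORM:P2(v=0,ok=F), EMIT:P1(v=0,ok=F)] out:-; in:P4
Tick 5: [PARSE:P5(v=3,ok=F), VALIDATE:P4(v=17,ok=F), TRANSFORM:P3(v=72,ok=T), EMIT:P2(v=0,ok=F)] out:P1(v=0); in:P5
Tick 6: [PARSE:P6(v=7,ok=F), VALIDATE:P5(v=3,ok=F), TRANSFORM:P4(v=0,ok=F), EMIT:P3(v=72,ok=T)] out:P2(v=0); in:P6
Tick 7: [PARSE:-, VALIDATE:P6(v=7,ok=T), TRANSFORM:P5(v=0,ok=F), EMIT:P4(v=0,ok=F)] out:P3(v=72); in:-
Tick 8: [PARSE:-, VALIDATE:-, TRANSFORM:P6(v=28,ok=T), EMIT:P5(v=0,ok=F)] out:P4(v=0); in:-
Tick 9: [PARSE:-, VALIDATE:-, TRANSFORM:-, EMIT:P6(v=28,ok=T)] out:P5(v=0); in:-
Emitted by tick 9: ['P1', 'P2', 'P3', 'P4', 'P5']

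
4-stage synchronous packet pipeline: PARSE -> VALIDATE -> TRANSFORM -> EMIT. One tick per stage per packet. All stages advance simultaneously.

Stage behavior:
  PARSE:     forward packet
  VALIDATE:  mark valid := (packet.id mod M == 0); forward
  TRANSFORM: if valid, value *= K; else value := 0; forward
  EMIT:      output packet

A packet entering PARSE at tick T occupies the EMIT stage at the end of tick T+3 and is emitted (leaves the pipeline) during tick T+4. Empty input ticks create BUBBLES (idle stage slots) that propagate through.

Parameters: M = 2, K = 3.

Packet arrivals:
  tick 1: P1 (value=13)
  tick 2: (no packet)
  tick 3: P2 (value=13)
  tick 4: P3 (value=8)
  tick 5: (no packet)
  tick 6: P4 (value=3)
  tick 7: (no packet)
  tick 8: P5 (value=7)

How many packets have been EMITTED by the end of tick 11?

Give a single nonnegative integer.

Answer: 4

Derivation:
Tick 1: [PARSE:P1(v=13,ok=F), VALIDATE:-, TRANSFORM:-, EMIT:-] out:-; in:P1
Tick 2: [PARSE:-, VALIDATE:P1(v=13,ok=F), TRANSFORM:-, EMIT:-] out:-; in:-
Tick 3: [PARSE:P2(v=13,ok=F), VALIDATE:-, TRANSFORM:P1(v=0,ok=F), EMIT:-] out:-; in:P2
Tick 4: [PARSE:P3(v=8,ok=F), VALIDATE:P2(v=13,ok=T), TRANSFORM:-, EMIT:P1(v=0,ok=F)] out:-; in:P3
Tick 5: [PARSE:-, VALIDATE:P3(v=8,ok=F), TRANSFORM:P2(v=39,ok=T), EMIT:-] out:P1(v=0); in:-
Tick 6: [PARSE:P4(v=3,ok=F), VALIDATE:-, TRANSFORM:P3(v=0,ok=F), EMIT:P2(v=39,ok=T)] out:-; in:P4
Tick 7: [PARSE:-, VALIDATE:P4(v=3,ok=T), TRANSFORM:-, EMIT:P3(v=0,ok=F)] out:P2(v=39); in:-
Tick 8: [PARSE:P5(v=7,ok=F), VALIDATE:-, TRANSFORM:P4(v=9,ok=T), EMIT:-] out:P3(v=0); in:P5
Tick 9: [PARSE:-, VALIDATE:P5(v=7,ok=F), TRANSFORM:-, EMIT:P4(v=9,ok=T)] out:-; in:-
Tick 10: [PARSE:-, VALIDATE:-, TRANSFORM:P5(v=0,ok=F), EMIT:-] out:P4(v=9); in:-
Tick 11: [PARSE:-, VALIDATE:-, TRANSFORM:-, EMIT:P5(v=0,ok=F)] out:-; in:-
Emitted by tick 11: ['P1', 'P2', 'P3', 'P4']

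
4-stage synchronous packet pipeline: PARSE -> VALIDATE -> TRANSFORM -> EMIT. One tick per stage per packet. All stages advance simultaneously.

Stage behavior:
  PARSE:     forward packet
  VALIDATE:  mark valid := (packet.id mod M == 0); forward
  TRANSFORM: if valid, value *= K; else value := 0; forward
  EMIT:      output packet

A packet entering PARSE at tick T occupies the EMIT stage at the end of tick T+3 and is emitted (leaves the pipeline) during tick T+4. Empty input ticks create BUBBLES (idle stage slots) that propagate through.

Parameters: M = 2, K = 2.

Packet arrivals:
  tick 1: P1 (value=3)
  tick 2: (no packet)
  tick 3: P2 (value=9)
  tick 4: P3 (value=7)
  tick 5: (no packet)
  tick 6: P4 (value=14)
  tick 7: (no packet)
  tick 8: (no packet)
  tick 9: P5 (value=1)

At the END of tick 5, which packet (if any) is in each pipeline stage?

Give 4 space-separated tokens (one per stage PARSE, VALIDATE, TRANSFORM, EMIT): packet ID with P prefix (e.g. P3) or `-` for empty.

Answer: - P3 P2 -

Derivation:
Tick 1: [PARSE:P1(v=3,ok=F), VALIDATE:-, TRANSFORM:-, EMIT:-] out:-; in:P1
Tick 2: [PARSE:-, VALIDATE:P1(v=3,ok=F), TRANSFORM:-, EMIT:-] out:-; in:-
Tick 3: [PARSE:P2(v=9,ok=F), VALIDATE:-, TRANSFORM:P1(v=0,ok=F), EMIT:-] out:-; in:P2
Tick 4: [PARSE:P3(v=7,ok=F), VALIDATE:P2(v=9,ok=T), TRANSFORM:-, EMIT:P1(v=0,ok=F)] out:-; in:P3
Tick 5: [PARSE:-, VALIDATE:P3(v=7,ok=F), TRANSFORM:P2(v=18,ok=T), EMIT:-] out:P1(v=0); in:-
At end of tick 5: ['-', 'P3', 'P2', '-']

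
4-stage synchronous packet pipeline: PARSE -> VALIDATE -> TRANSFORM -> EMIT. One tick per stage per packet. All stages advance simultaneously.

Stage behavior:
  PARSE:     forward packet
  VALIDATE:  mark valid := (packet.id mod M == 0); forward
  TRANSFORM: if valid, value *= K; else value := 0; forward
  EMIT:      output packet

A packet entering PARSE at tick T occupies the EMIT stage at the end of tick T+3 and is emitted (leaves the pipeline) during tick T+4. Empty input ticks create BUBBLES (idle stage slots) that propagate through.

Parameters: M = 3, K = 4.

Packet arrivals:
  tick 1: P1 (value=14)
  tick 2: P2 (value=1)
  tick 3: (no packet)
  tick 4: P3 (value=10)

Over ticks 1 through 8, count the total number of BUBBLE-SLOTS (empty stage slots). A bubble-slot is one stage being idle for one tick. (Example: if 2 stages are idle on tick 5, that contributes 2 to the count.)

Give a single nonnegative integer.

Tick 1: [PARSE:P1(v=14,ok=F), VALIDATE:-, TRANSFORM:-, EMIT:-] out:-; bubbles=3
Tick 2: [PARSE:P2(v=1,ok=F), VALIDATE:P1(v=14,ok=F), TRANSFORM:-, EMIT:-] out:-; bubbles=2
Tick 3: [PARSE:-, VALIDATE:P2(v=1,ok=F), TRANSFORM:P1(v=0,ok=F), EMIT:-] out:-; bubbles=2
Tick 4: [PARSE:P3(v=10,ok=F), VALIDATE:-, TRANSFORM:P2(v=0,ok=F), EMIT:P1(v=0,ok=F)] out:-; bubbles=1
Tick 5: [PARSE:-, VALIDATE:P3(v=10,ok=T), TRANSFORM:-, EMIT:P2(v=0,ok=F)] out:P1(v=0); bubbles=2
Tick 6: [PARSE:-, VALIDATE:-, TRANSFORM:P3(v=40,ok=T), EMIT:-] out:P2(v=0); bubbles=3
Tick 7: [PARSE:-, VALIDATE:-, TRANSFORM:-, EMIT:P3(v=40,ok=T)] out:-; bubbles=3
Tick 8: [PARSE:-, VALIDATE:-, TRANSFORM:-, EMIT:-] out:P3(v=40); bubbles=4
Total bubble-slots: 20

Answer: 20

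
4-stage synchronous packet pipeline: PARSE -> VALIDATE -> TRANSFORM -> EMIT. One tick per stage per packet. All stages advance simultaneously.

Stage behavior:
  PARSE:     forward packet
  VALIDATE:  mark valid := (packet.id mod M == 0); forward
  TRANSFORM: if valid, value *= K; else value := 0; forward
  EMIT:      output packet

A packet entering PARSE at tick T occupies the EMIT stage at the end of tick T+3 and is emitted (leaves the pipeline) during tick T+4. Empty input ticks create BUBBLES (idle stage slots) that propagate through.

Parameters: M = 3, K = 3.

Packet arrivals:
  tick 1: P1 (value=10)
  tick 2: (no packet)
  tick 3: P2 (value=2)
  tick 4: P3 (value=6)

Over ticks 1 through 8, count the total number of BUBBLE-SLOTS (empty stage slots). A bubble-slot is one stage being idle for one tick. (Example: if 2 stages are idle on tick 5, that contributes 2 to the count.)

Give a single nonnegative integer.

Answer: 20

Derivation:
Tick 1: [PARSE:P1(v=10,ok=F), VALIDATE:-, TRANSFORM:-, EMIT:-] out:-; bubbles=3
Tick 2: [PARSE:-, VALIDATE:P1(v=10,ok=F), TRANSFORM:-, EMIT:-] out:-; bubbles=3
Tick 3: [PARSE:P2(v=2,ok=F), VALIDATE:-, TRANSFORM:P1(v=0,ok=F), EMIT:-] out:-; bubbles=2
Tick 4: [PARSE:P3(v=6,ok=F), VALIDATE:P2(v=2,ok=F), TRANSFORM:-, EMIT:P1(v=0,ok=F)] out:-; bubbles=1
Tick 5: [PARSE:-, VALIDATE:P3(v=6,ok=T), TRANSFORM:P2(v=0,ok=F), EMIT:-] out:P1(v=0); bubbles=2
Tick 6: [PARSE:-, VALIDATE:-, TRANSFORM:P3(v=18,ok=T), EMIT:P2(v=0,ok=F)] out:-; bubbles=2
Tick 7: [PARSE:-, VALIDATE:-, TRANSFORM:-, EMIT:P3(v=18,ok=T)] out:P2(v=0); bubbles=3
Tick 8: [PARSE:-, VALIDATE:-, TRANSFORM:-, EMIT:-] out:P3(v=18); bubbles=4
Total bubble-slots: 20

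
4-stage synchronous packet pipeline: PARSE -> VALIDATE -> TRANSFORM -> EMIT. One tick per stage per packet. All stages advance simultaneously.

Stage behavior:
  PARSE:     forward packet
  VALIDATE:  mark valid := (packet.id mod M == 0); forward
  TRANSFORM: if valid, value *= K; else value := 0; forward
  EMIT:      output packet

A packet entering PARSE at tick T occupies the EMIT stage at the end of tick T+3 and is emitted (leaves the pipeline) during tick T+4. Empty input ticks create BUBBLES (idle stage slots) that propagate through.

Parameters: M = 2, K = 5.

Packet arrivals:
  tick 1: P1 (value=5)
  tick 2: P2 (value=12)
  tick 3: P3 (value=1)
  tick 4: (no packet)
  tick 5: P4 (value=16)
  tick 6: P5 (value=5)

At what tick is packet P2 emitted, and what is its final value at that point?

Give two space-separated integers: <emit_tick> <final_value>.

Answer: 6 60

Derivation:
Tick 1: [PARSE:P1(v=5,ok=F), VALIDATE:-, TRANSFORM:-, EMIT:-] out:-; in:P1
Tick 2: [PARSE:P2(v=12,ok=F), VALIDATE:P1(v=5,ok=F), TRANSFORM:-, EMIT:-] out:-; in:P2
Tick 3: [PARSE:P3(v=1,ok=F), VALIDATE:P2(v=12,ok=T), TRANSFORM:P1(v=0,ok=F), EMIT:-] out:-; in:P3
Tick 4: [PARSE:-, VALIDATE:P3(v=1,ok=F), TRANSFORM:P2(v=60,ok=T), EMIT:P1(v=0,ok=F)] out:-; in:-
Tick 5: [PARSE:P4(v=16,ok=F), VALIDATE:-, TRANSFORM:P3(v=0,ok=F), EMIT:P2(v=60,ok=T)] out:P1(v=0); in:P4
Tick 6: [PARSE:P5(v=5,ok=F), VALIDATE:P4(v=16,ok=T), TRANSFORM:-, EMIT:P3(v=0,ok=F)] out:P2(v=60); in:P5
Tick 7: [PARSE:-, VALIDATE:P5(v=5,ok=F), TRANSFORM:P4(v=80,ok=T), EMIT:-] out:P3(v=0); in:-
Tick 8: [PARSE:-, VALIDATE:-, TRANSFORM:P5(v=0,ok=F), EMIT:P4(v=80,ok=T)] out:-; in:-
Tick 9: [PARSE:-, VALIDATE:-, TRANSFORM:-, EMIT:P5(v=0,ok=F)] out:P4(v=80); in:-
Tick 10: [PARSE:-, VALIDATE:-, TRANSFORM:-, EMIT:-] out:P5(v=0); in:-
P2: arrives tick 2, valid=True (id=2, id%2=0), emit tick 6, final value 60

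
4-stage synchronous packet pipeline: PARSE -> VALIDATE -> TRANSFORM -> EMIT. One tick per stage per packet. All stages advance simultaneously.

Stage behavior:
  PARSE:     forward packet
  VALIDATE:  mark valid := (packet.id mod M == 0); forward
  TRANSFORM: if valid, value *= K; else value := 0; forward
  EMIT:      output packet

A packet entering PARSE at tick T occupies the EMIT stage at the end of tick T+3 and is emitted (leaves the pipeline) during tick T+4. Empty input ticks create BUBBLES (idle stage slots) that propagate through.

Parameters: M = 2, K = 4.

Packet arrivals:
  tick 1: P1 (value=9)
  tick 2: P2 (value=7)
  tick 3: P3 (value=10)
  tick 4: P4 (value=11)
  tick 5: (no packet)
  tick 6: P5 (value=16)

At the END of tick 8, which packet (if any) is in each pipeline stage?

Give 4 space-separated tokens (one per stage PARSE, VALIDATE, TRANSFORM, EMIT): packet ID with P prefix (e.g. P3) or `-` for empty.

Tick 1: [PARSE:P1(v=9,ok=F), VALIDATE:-, TRANSFORM:-, EMIT:-] out:-; in:P1
Tick 2: [PARSE:P2(v=7,ok=F), VALIDATE:P1(v=9,ok=F), TRANSFORM:-, EMIT:-] out:-; in:P2
Tick 3: [PARSE:P3(v=10,ok=F), VALIDATE:P2(v=7,ok=T), TRANSFORM:P1(v=0,ok=F), EMIT:-] out:-; in:P3
Tick 4: [PARSE:P4(v=11,ok=F), VALIDATE:P3(v=10,ok=F), TRANSFORM:P2(v=28,ok=T), EMIT:P1(v=0,ok=F)] out:-; in:P4
Tick 5: [PARSE:-, VALIDATE:P4(v=11,ok=T), TRANSFORM:P3(v=0,ok=F), EMIT:P2(v=28,ok=T)] out:P1(v=0); in:-
Tick 6: [PARSE:P5(v=16,ok=F), VALIDATE:-, TRANSFORM:P4(v=44,ok=T), EMIT:P3(v=0,ok=F)] out:P2(v=28); in:P5
Tick 7: [PARSE:-, VALIDATE:P5(v=16,ok=F), TRANSFORM:-, EMIT:P4(v=44,ok=T)] out:P3(v=0); in:-
Tick 8: [PARSE:-, VALIDATE:-, TRANSFORM:P5(v=0,ok=F), EMIT:-] out:P4(v=44); in:-
At end of tick 8: ['-', '-', 'P5', '-']

Answer: - - P5 -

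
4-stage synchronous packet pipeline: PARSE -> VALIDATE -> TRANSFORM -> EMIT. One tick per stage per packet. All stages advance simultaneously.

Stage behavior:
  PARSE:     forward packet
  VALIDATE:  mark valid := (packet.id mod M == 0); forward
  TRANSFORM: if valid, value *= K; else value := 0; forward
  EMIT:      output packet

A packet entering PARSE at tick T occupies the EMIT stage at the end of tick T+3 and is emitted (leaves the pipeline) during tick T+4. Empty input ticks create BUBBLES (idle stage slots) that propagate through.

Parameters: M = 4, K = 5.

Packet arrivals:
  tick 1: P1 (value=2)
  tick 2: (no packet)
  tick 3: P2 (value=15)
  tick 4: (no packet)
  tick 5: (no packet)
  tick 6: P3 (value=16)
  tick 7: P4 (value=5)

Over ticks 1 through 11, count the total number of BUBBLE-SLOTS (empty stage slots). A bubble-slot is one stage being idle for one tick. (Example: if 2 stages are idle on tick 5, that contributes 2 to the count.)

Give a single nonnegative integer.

Tick 1: [PARSE:P1(v=2,ok=F), VALIDATE:-, TRANSFORM:-, EMIT:-] out:-; bubbles=3
Tick 2: [PARSE:-, VALIDATE:P1(v=2,ok=F), TRANSFORM:-, EMIT:-] out:-; bubbles=3
Tick 3: [PARSE:P2(v=15,ok=F), VALIDATE:-, TRANSFORM:P1(v=0,ok=F), EMIT:-] out:-; bubbles=2
Tick 4: [PARSE:-, VALIDATE:P2(v=15,ok=F), TRANSFORM:-, EMIT:P1(v=0,ok=F)] out:-; bubbles=2
Tick 5: [PARSE:-, VALIDATE:-, TRANSFORM:P2(v=0,ok=F), EMIT:-] out:P1(v=0); bubbles=3
Tick 6: [PARSE:P3(v=16,ok=F), VALIDATE:-, TRANSFORM:-, EMIT:P2(v=0,ok=F)] out:-; bubbles=2
Tick 7: [PARSE:P4(v=5,ok=F), VALIDATE:P3(v=16,ok=F), TRANSFORM:-, EMIT:-] out:P2(v=0); bubbles=2
Tick 8: [PARSE:-, VALIDATE:P4(v=5,ok=T), TRANSFORM:P3(v=0,ok=F), EMIT:-] out:-; bubbles=2
Tick 9: [PARSE:-, VALIDATE:-, TRANSFORM:P4(v=25,ok=T), EMIT:P3(v=0,ok=F)] out:-; bubbles=2
Tick 10: [PARSE:-, VALIDATE:-, TRANSFORM:-, EMIT:P4(v=25,ok=T)] out:P3(v=0); bubbles=3
Tick 11: [PARSE:-, VALIDATE:-, TRANSFORM:-, EMIT:-] out:P4(v=25); bubbles=4
Total bubble-slots: 28

Answer: 28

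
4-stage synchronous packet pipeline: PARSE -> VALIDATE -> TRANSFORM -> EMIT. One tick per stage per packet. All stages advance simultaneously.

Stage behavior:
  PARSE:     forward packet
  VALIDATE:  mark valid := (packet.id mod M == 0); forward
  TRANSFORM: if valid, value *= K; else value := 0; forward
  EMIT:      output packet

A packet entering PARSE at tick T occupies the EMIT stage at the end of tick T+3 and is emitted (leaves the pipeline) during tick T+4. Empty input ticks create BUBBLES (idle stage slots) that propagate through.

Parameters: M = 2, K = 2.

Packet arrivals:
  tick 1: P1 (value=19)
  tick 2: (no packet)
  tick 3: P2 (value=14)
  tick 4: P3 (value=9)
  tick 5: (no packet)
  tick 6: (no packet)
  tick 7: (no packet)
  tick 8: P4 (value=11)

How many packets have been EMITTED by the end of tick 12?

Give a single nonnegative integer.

Tick 1: [PARSE:P1(v=19,ok=F), VALIDATE:-, TRANSFORM:-, EMIT:-] out:-; in:P1
Tick 2: [PARSE:-, VALIDATE:P1(v=19,ok=F), TRANSFORM:-, EMIT:-] out:-; in:-
Tick 3: [PARSE:P2(v=14,ok=F), VALIDATE:-, TRANSFORM:P1(v=0,ok=F), EMIT:-] out:-; in:P2
Tick 4: [PARSE:P3(v=9,ok=F), VALIDATE:P2(v=14,ok=T), TRANSFORM:-, EMIT:P1(v=0,ok=F)] out:-; in:P3
Tick 5: [PARSE:-, VALIDATE:P3(v=9,ok=F), TRANSFORM:P2(v=28,ok=T), EMIT:-] out:P1(v=0); in:-
Tick 6: [PARSE:-, VALIDATE:-, TRANSFORM:P3(v=0,ok=F), EMIT:P2(v=28,ok=T)] out:-; in:-
Tick 7: [PARSE:-, VALIDATE:-, TRANSFORM:-, EMIT:P3(v=0,ok=F)] out:P2(v=28); in:-
Tick 8: [PARSE:P4(v=11,ok=F), VALIDATE:-, TRANSFORM:-, EMIT:-] out:P3(v=0); in:P4
Tick 9: [PARSE:-, VALIDATE:P4(v=11,ok=T), TRANSFORM:-, EMIT:-] out:-; in:-
Tick 10: [PARSE:-, VALIDATE:-, TRANSFORM:P4(v=22,ok=T), EMIT:-] out:-; in:-
Tick 11: [PARSE:-, VALIDATE:-, TRANSFORM:-, EMIT:P4(v=22,ok=T)] out:-; in:-
Tick 12: [PARSE:-, VALIDATE:-, TRANSFORM:-, EMIT:-] out:P4(v=22); in:-
Emitted by tick 12: ['P1', 'P2', 'P3', 'P4']

Answer: 4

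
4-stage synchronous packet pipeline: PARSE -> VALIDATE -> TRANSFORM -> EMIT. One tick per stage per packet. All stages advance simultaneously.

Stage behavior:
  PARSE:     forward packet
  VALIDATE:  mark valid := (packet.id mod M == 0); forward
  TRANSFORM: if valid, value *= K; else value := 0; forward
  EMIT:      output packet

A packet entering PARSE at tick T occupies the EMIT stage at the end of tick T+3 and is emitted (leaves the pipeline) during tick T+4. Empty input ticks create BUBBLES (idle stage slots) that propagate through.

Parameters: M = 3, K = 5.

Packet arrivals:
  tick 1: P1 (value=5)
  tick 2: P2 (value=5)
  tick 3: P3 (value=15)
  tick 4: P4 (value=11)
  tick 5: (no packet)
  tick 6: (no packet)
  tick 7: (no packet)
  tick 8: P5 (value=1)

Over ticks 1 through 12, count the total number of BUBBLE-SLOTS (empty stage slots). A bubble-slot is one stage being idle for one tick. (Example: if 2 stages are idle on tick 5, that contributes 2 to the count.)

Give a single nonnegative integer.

Tick 1: [PARSE:P1(v=5,ok=F), VALIDATE:-, TRANSFORM:-, EMIT:-] out:-; bubbles=3
Tick 2: [PARSE:P2(v=5,ok=F), VALIDATE:P1(v=5,ok=F), TRANSFORM:-, EMIT:-] out:-; bubbles=2
Tick 3: [PARSE:P3(v=15,ok=F), VALIDATE:P2(v=5,ok=F), TRANSFORM:P1(v=0,ok=F), EMIT:-] out:-; bubbles=1
Tick 4: [PARSE:P4(v=11,ok=F), VALIDATE:P3(v=15,ok=T), TRANSFORM:P2(v=0,ok=F), EMIT:P1(v=0,ok=F)] out:-; bubbles=0
Tick 5: [PARSE:-, VALIDATE:P4(v=11,ok=F), TRANSFORM:P3(v=75,ok=T), EMIT:P2(v=0,ok=F)] out:P1(v=0); bubbles=1
Tick 6: [PARSE:-, VALIDATE:-, TRANSFORM:P4(v=0,ok=F), EMIT:P3(v=75,ok=T)] out:P2(v=0); bubbles=2
Tick 7: [PARSE:-, VALIDATE:-, TRANSFORM:-, EMIT:P4(v=0,ok=F)] out:P3(v=75); bubbles=3
Tick 8: [PARSE:P5(v=1,ok=F), VALIDATE:-, TRANSFORM:-, EMIT:-] out:P4(v=0); bubbles=3
Tick 9: [PARSE:-, VALIDATE:P5(v=1,ok=F), TRANSFORM:-, EMIT:-] out:-; bubbles=3
Tick 10: [PARSE:-, VALIDATE:-, TRANSFORM:P5(v=0,ok=F), EMIT:-] out:-; bubbles=3
Tick 11: [PARSE:-, VALIDATE:-, TRANSFORM:-, EMIT:P5(v=0,ok=F)] out:-; bubbles=3
Tick 12: [PARSE:-, VALIDATE:-, TRANSFORM:-, EMIT:-] out:P5(v=0); bubbles=4
Total bubble-slots: 28

Answer: 28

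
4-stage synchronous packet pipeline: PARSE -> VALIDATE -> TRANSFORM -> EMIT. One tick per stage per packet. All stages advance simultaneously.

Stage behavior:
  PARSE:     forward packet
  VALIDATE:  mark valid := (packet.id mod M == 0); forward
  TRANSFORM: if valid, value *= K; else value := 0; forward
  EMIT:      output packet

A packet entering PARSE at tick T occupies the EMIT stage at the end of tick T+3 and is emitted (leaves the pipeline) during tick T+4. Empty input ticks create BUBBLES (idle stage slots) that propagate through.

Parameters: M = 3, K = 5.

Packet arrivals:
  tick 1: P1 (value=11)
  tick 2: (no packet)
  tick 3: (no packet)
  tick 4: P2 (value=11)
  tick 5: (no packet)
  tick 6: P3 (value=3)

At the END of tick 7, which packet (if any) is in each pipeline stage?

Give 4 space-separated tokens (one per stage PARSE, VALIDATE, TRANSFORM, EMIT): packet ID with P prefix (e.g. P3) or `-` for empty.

Answer: - P3 - P2

Derivation:
Tick 1: [PARSE:P1(v=11,ok=F), VALIDATE:-, TRANSFORM:-, EMIT:-] out:-; in:P1
Tick 2: [PARSE:-, VALIDATE:P1(v=11,ok=F), TRANSFORM:-, EMIT:-] out:-; in:-
Tick 3: [PARSE:-, VALIDATE:-, TRANSFORM:P1(v=0,ok=F), EMIT:-] out:-; in:-
Tick 4: [PARSE:P2(v=11,ok=F), VALIDATE:-, TRANSFORM:-, EMIT:P1(v=0,ok=F)] out:-; in:P2
Tick 5: [PARSE:-, VALIDATE:P2(v=11,ok=F), TRANSFORM:-, EMIT:-] out:P1(v=0); in:-
Tick 6: [PARSE:P3(v=3,ok=F), VALIDATE:-, TRANSFORM:P2(v=0,ok=F), EMIT:-] out:-; in:P3
Tick 7: [PARSE:-, VALIDATE:P3(v=3,ok=T), TRANSFORM:-, EMIT:P2(v=0,ok=F)] out:-; in:-
At end of tick 7: ['-', 'P3', '-', 'P2']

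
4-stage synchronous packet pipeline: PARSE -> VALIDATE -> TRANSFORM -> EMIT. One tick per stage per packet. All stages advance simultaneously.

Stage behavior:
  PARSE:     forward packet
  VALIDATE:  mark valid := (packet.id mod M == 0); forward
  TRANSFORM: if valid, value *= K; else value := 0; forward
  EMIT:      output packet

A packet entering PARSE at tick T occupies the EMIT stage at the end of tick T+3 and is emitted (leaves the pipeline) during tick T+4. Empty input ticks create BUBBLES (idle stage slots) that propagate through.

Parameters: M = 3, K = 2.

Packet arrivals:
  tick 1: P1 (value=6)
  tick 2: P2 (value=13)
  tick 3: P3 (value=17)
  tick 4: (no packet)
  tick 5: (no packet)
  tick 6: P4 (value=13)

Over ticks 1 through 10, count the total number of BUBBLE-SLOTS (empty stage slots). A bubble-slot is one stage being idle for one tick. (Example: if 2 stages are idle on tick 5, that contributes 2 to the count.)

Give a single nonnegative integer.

Tick 1: [PARSE:P1(v=6,ok=F), VALIDATE:-, TRANSFORM:-, EMIT:-] out:-; bubbles=3
Tick 2: [PARSE:P2(v=13,ok=F), VALIDATE:P1(v=6,ok=F), TRANSFORM:-, EMIT:-] out:-; bubbles=2
Tick 3: [PARSE:P3(v=17,ok=F), VALIDATE:P2(v=13,ok=F), TRANSFORM:P1(v=0,ok=F), EMIT:-] out:-; bubbles=1
Tick 4: [PARSE:-, VALIDATE:P3(v=17,ok=T), TRANSFORM:P2(v=0,ok=F), EMIT:P1(v=0,ok=F)] out:-; bubbles=1
Tick 5: [PARSE:-, VALIDATE:-, TRANSFORM:P3(v=34,ok=T), EMIT:P2(v=0,ok=F)] out:P1(v=0); bubbles=2
Tick 6: [PARSE:P4(v=13,ok=F), VALIDATE:-, TRANSFORM:-, EMIT:P3(v=34,ok=T)] out:P2(v=0); bubbles=2
Tick 7: [PARSE:-, VALIDATE:P4(v=13,ok=F), TRANSFORM:-, EMIT:-] out:P3(v=34); bubbles=3
Tick 8: [PARSE:-, VALIDATE:-, TRANSFORM:P4(v=0,ok=F), EMIT:-] out:-; bubbles=3
Tick 9: [PARSE:-, VALIDATE:-, TRANSFORM:-, EMIT:P4(v=0,ok=F)] out:-; bubbles=3
Tick 10: [PARSE:-, VALIDATE:-, TRANSFORM:-, EMIT:-] out:P4(v=0); bubbles=4
Total bubble-slots: 24

Answer: 24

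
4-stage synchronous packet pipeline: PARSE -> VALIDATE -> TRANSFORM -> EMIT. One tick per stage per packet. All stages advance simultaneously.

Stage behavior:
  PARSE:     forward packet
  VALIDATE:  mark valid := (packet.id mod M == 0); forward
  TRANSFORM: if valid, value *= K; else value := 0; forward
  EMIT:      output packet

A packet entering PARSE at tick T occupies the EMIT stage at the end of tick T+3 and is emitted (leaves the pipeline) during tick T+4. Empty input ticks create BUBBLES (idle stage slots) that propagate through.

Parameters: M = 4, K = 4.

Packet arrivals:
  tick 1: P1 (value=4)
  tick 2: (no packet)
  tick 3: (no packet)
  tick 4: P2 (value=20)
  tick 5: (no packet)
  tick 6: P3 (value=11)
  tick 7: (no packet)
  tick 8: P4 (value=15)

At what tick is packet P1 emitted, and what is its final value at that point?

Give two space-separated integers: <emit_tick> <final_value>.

Tick 1: [PARSE:P1(v=4,ok=F), VALIDATE:-, TRANSFORM:-, EMIT:-] out:-; in:P1
Tick 2: [PARSE:-, VALIDATE:P1(v=4,ok=F), TRANSFORM:-, EMIT:-] out:-; in:-
Tick 3: [PARSE:-, VALIDATE:-, TRANSFORM:P1(v=0,ok=F), EMIT:-] out:-; in:-
Tick 4: [PARSE:P2(v=20,ok=F), VALIDATE:-, TRANSFORM:-, EMIT:P1(v=0,ok=F)] out:-; in:P2
Tick 5: [PARSE:-, VALIDATE:P2(v=20,ok=F), TRANSFORM:-, EMIT:-] out:P1(v=0); in:-
Tick 6: [PARSE:P3(v=11,ok=F), VALIDATE:-, TRANSFORM:P2(v=0,ok=F), EMIT:-] out:-; in:P3
Tick 7: [PARSE:-, VALIDATE:P3(v=11,ok=F), TRANSFORM:-, EMIT:P2(v=0,ok=F)] out:-; in:-
Tick 8: [PARSE:P4(v=15,ok=F), VALIDATE:-, TRANSFORM:P3(v=0,ok=F), EMIT:-] out:P2(v=0); in:P4
Tick 9: [PARSE:-, VALIDATE:P4(v=15,ok=T), TRANSFORM:-, EMIT:P3(v=0,ok=F)] out:-; in:-
Tick 10: [PARSE:-, VALIDATE:-, TRANSFORM:P4(v=60,ok=T), EMIT:-] out:P3(v=0); in:-
Tick 11: [PARSE:-, VALIDATE:-, TRANSFORM:-, EMIT:P4(v=60,ok=T)] out:-; in:-
Tick 12: [PARSE:-, VALIDATE:-, TRANSFORM:-, EMIT:-] out:P4(v=60); in:-
P1: arrives tick 1, valid=False (id=1, id%4=1), emit tick 5, final value 0

Answer: 5 0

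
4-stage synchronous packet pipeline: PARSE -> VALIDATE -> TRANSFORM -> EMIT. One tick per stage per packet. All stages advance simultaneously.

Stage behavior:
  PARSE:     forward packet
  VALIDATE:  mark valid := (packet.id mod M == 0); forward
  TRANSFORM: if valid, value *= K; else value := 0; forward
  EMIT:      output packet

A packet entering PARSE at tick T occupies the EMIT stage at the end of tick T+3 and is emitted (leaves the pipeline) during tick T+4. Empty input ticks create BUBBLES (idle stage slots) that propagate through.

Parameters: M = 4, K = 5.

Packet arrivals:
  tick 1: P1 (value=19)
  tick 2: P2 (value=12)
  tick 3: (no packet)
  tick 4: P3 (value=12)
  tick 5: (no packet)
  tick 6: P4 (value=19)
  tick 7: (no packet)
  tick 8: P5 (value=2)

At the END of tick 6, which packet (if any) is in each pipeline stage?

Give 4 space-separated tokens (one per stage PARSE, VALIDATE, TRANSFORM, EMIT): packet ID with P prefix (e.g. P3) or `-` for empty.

Tick 1: [PARSE:P1(v=19,ok=F), VALIDATE:-, TRANSFORM:-, EMIT:-] out:-; in:P1
Tick 2: [PARSE:P2(v=12,ok=F), VALIDATE:P1(v=19,ok=F), TRANSFORM:-, EMIT:-] out:-; in:P2
Tick 3: [PARSE:-, VALIDATE:P2(v=12,ok=F), TRANSFORM:P1(v=0,ok=F), EMIT:-] out:-; in:-
Tick 4: [PARSE:P3(v=12,ok=F), VALIDATE:-, TRANSFORM:P2(v=0,ok=F), EMIT:P1(v=0,ok=F)] out:-; in:P3
Tick 5: [PARSE:-, VALIDATE:P3(v=12,ok=F), TRANSFORM:-, EMIT:P2(v=0,ok=F)] out:P1(v=0); in:-
Tick 6: [PARSE:P4(v=19,ok=F), VALIDATE:-, TRANSFORM:P3(v=0,ok=F), EMIT:-] out:P2(v=0); in:P4
At end of tick 6: ['P4', '-', 'P3', '-']

Answer: P4 - P3 -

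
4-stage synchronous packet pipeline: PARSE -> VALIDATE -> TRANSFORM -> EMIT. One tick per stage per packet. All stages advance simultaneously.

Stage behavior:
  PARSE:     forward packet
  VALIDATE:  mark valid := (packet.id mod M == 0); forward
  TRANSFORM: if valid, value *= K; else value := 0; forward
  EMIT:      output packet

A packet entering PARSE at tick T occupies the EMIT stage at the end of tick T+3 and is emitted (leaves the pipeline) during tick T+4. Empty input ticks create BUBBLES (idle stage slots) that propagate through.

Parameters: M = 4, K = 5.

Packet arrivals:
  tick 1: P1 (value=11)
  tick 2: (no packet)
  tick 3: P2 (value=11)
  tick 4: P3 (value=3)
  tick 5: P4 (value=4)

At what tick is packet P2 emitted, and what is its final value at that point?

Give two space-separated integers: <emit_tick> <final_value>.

Tick 1: [PARSE:P1(v=11,ok=F), VALIDATE:-, TRANSFORM:-, EMIT:-] out:-; in:P1
Tick 2: [PARSE:-, VALIDATE:P1(v=11,ok=F), TRANSFORM:-, EMIT:-] out:-; in:-
Tick 3: [PARSE:P2(v=11,ok=F), VALIDATE:-, TRANSFORM:P1(v=0,ok=F), EMIT:-] out:-; in:P2
Tick 4: [PARSE:P3(v=3,ok=F), VALIDATE:P2(v=11,ok=F), TRANSFORM:-, EMIT:P1(v=0,ok=F)] out:-; in:P3
Tick 5: [PARSE:P4(v=4,ok=F), VALIDATE:P3(v=3,ok=F), TRANSFORM:P2(v=0,ok=F), EMIT:-] out:P1(v=0); in:P4
Tick 6: [PARSE:-, VALIDATE:P4(v=4,ok=T), TRANSFORM:P3(v=0,ok=F), EMIT:P2(v=0,ok=F)] out:-; in:-
Tick 7: [PARSE:-, VALIDATE:-, TRANSFORM:P4(v=20,ok=T), EMIT:P3(v=0,ok=F)] out:P2(v=0); in:-
Tick 8: [PARSE:-, VALIDATE:-, TRANSFORM:-, EMIT:P4(v=20,ok=T)] out:P3(v=0); in:-
Tick 9: [PARSE:-, VALIDATE:-, TRANSFORM:-, EMIT:-] out:P4(v=20); in:-
P2: arrives tick 3, valid=False (id=2, id%4=2), emit tick 7, final value 0

Answer: 7 0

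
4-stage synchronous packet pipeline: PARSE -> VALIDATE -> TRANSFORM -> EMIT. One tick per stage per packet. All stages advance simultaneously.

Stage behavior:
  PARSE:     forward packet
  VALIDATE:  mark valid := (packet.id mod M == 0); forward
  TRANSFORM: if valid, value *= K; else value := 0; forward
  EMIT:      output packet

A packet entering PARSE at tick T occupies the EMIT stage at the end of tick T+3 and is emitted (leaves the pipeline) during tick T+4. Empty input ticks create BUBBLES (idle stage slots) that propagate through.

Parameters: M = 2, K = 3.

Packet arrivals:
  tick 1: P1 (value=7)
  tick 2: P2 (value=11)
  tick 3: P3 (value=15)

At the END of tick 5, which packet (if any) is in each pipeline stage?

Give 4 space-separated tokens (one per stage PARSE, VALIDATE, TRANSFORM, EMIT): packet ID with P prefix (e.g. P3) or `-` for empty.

Tick 1: [PARSE:P1(v=7,ok=F), VALIDATE:-, TRANSFORM:-, EMIT:-] out:-; in:P1
Tick 2: [PARSE:P2(v=11,ok=F), VALIDATE:P1(v=7,ok=F), TRANSFORM:-, EMIT:-] out:-; in:P2
Tick 3: [PARSE:P3(v=15,ok=F), VALIDATE:P2(v=11,ok=T), TRANSFORM:P1(v=0,ok=F), EMIT:-] out:-; in:P3
Tick 4: [PARSE:-, VALIDATE:P3(v=15,ok=F), TRANSFORM:P2(v=33,ok=T), EMIT:P1(v=0,ok=F)] out:-; in:-
Tick 5: [PARSE:-, VALIDATE:-, TRANSFORM:P3(v=0,ok=F), EMIT:P2(v=33,ok=T)] out:P1(v=0); in:-
At end of tick 5: ['-', '-', 'P3', 'P2']

Answer: - - P3 P2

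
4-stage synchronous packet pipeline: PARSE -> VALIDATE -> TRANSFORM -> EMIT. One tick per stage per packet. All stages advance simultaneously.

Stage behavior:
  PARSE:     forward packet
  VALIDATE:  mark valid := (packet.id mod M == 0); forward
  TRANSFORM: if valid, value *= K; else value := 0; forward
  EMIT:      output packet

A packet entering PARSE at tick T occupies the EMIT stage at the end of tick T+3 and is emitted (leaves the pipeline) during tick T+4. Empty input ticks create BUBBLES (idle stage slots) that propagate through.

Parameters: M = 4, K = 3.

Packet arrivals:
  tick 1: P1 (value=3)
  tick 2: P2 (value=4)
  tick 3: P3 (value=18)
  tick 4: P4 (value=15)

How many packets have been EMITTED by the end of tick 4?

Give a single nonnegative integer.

Tick 1: [PARSE:P1(v=3,ok=F), VALIDATE:-, TRANSFORM:-, EMIT:-] out:-; in:P1
Tick 2: [PARSE:P2(v=4,ok=F), VALIDATE:P1(v=3,ok=F), TRANSFORM:-, EMIT:-] out:-; in:P2
Tick 3: [PARSE:P3(v=18,ok=F), VALIDATE:P2(v=4,ok=F), TRANSFORM:P1(v=0,ok=F), EMIT:-] out:-; in:P3
Tick 4: [PARSE:P4(v=15,ok=F), VALIDATE:P3(v=18,ok=F), TRANSFORM:P2(v=0,ok=F), EMIT:P1(v=0,ok=F)] out:-; in:P4
Emitted by tick 4: []

Answer: 0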